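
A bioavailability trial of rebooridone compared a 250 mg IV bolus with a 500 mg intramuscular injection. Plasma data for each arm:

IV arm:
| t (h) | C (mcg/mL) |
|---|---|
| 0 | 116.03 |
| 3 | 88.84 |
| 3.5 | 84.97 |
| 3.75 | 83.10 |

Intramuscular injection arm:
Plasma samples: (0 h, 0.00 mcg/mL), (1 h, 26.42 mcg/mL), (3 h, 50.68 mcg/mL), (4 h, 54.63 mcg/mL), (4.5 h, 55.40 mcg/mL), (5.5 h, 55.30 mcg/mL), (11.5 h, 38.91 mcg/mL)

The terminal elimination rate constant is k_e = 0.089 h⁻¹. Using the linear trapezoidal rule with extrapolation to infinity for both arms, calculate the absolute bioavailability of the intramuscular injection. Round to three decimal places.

F = 0.362

Trapezoidal AUC_0→3.75 (IV):
  [0→3]: (116.03+88.84)/2 × 3 = 307.305
  [3→3.5]: (88.84+84.97)/2 × 0.5 = 43.4525
  [3.5→3.75]: (84.97+83.10)/2 × 0.25 = 21.00875
  Sum = 371.76625 mcg/mL·h
IV tail: 83.10/0.089 = 933.708; AUC_iv,0→∞ = 371.76625 + 933.708 = 1305.47425 mcg/mL·h
Trapezoidal AUC_0→11.5 (intramuscular injection):
  [0→1]: (0.00+26.42)/2 × 1 = 13.21
  [1→3]: (26.42+50.68)/2 × 2 = 77.1
  [3→4]: (50.68+54.63)/2 × 1 = 52.655
  [4→4.5]: (54.63+55.40)/2 × 0.5 = 27.5075
  [4.5→5.5]: (55.40+55.30)/2 × 1 = 55.35
  [5.5→11.5]: (55.30+38.91)/2 × 6 = 282.63
  Sum = 508.4525 mcg/mL·h
intramuscular injection tail: 38.91/0.089 = 437.191; AUC_ev,0→∞ = 508.4525 + 437.191 = 945.6435 mcg/mL·h
F = (AUC_ev/D_ev)/(AUC_iv/D_iv) = (945.6435/500)/(1305.47425/250) = 1.891287/5.221897 = 0.3622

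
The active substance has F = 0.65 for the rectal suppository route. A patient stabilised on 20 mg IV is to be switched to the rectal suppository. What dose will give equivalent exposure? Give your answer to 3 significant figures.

D_rectal = 30.8 mg

For equal systemic exposure: F × D_ev = D_iv
D_ev = D_iv / F = 20 / 0.65 = 30.7692 mg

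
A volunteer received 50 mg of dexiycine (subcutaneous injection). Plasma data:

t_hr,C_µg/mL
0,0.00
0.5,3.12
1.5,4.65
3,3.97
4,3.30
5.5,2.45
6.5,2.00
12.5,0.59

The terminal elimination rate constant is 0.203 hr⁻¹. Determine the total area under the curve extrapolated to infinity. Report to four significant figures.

Trapezoidal AUC_0→12.5:
  [0→0.5]: (0.00+3.12)/2 × 0.5 = 0.78
  [0.5→1.5]: (3.12+4.65)/2 × 1 = 3.885
  [1.5→3]: (4.65+3.97)/2 × 1.5 = 6.465
  [3→4]: (3.97+3.30)/2 × 1 = 3.635
  [4→5.5]: (3.30+2.45)/2 × 1.5 = 4.3125
  [5.5→6.5]: (2.45+2.00)/2 × 1 = 2.225
  [6.5→12.5]: (2.00+0.59)/2 × 6 = 7.77
  Sum = 29.0725 µg/mL·hr
Extrapolated tail: C_last / k_e = 0.59 / 0.203 = 2.906
AUC_0→∞ = 29.0725 + 2.906 = 31.9785 µg/mL·hr

AUC = 31.98 µg/mL·hr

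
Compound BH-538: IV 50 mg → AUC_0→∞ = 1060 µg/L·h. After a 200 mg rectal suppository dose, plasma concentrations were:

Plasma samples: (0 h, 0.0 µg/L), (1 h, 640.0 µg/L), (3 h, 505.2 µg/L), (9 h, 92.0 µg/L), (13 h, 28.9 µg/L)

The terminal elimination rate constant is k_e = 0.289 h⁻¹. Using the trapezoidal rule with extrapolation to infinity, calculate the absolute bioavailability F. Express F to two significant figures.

Trapezoidal AUC_0→13 (rectal suppository):
  [0→1]: (0.0+640.0)/2 × 1 = 320.0
  [1→3]: (640.0+505.2)/2 × 2 = 1145.2
  [3→9]: (505.2+92.0)/2 × 6 = 1791.6
  [9→13]: (92.0+28.9)/2 × 4 = 241.8
  Sum = 3498.6 µg/L·h
Tail: C_last/k_e = 28.9/0.289 = 100.000
AUC_0→∞ (rectal suppository) = 3498.6 + 100.000 = 3598.6 µg/L·h
F = (AUC_ev/D_ev)/(AUC_iv/D_iv) = (3598.6/200)/(1060/50) = 17.993/21.2 = 0.8487

F = 0.85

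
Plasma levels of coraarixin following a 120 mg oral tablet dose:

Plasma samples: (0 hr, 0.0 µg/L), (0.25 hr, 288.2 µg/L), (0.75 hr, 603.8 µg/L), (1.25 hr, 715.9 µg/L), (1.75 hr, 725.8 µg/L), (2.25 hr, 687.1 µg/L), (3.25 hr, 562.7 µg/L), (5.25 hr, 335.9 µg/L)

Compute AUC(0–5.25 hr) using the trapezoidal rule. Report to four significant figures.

AUC = 2826 µg/L·hr

Trapezoidal AUC_0→5.25:
  [0→0.25]: (0.0+288.2)/2 × 0.25 = 36.025
  [0.25→0.75]: (288.2+603.8)/2 × 0.5 = 223.0
  [0.75→1.25]: (603.8+715.9)/2 × 0.5 = 329.925
  [1.25→1.75]: (715.9+725.8)/2 × 0.5 = 360.425
  [1.75→2.25]: (725.8+687.1)/2 × 0.5 = 353.225
  [2.25→3.25]: (687.1+562.7)/2 × 1 = 624.9
  [3.25→5.25]: (562.7+335.9)/2 × 2 = 898.6
  Sum = 2826.1 µg/L·hr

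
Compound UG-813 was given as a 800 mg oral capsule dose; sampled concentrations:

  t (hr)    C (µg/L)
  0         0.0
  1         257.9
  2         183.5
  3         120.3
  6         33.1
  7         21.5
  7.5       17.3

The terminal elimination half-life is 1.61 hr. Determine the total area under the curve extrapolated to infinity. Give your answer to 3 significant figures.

Trapezoidal AUC_0→7.5:
  [0→1]: (0.0+257.9)/2 × 1 = 128.95
  [1→2]: (257.9+183.5)/2 × 1 = 220.7
  [2→3]: (183.5+120.3)/2 × 1 = 151.9
  [3→6]: (120.3+33.1)/2 × 3 = 230.1
  [6→7]: (33.1+21.5)/2 × 1 = 27.3
  [7→7.5]: (21.5+17.3)/2 × 0.5 = 9.7
  Sum = 768.65 µg/L·hr
k_e = ln2 / t½ = 0.693147 / 1.61 = 0.4305 hr^-1
Extrapolated tail: C_last / k_e = 17.3 / 0.4305 = 40.186
AUC_0→∞ = 768.65 + 40.186 = 808.836 µg/L·hr

AUC = 809 µg/L·hr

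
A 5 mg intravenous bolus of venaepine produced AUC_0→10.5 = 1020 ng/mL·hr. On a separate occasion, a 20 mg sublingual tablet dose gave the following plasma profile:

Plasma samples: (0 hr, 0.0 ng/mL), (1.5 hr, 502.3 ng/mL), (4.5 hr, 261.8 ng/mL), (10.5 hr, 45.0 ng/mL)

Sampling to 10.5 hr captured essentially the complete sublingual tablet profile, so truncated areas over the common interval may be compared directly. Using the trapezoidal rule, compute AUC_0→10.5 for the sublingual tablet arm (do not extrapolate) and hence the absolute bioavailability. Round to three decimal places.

F = 0.599

Trapezoidal AUC_0→10.5 (sublingual tablet):
  [0→1.5]: (0.0+502.3)/2 × 1.5 = 376.725
  [1.5→4.5]: (502.3+261.8)/2 × 3 = 1146.15
  [4.5→10.5]: (261.8+45.0)/2 × 6 = 920.4
  Sum = 2443.275 ng/mL·hr
F = (AUC_ev/D_ev)/(AUC_iv/D_iv) = (2443.275/20)/(1020/5) = 122.16375/204 = 0.5988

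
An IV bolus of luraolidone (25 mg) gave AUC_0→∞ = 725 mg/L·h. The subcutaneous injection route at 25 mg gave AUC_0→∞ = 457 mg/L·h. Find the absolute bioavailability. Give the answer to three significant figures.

F = 0.630

F = (AUC_ev / D_ev) / (AUC_iv / D_iv)
  = (457/25) / (725/25)
  = 18.28 / 29 = 0.6303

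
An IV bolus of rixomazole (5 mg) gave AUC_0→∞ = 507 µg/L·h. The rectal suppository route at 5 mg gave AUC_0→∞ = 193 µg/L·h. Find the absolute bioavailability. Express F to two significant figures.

F = (AUC_ev / D_ev) / (AUC_iv / D_iv)
  = (193/5) / (507/5)
  = 38.6 / 101.4 = 0.3807

F = 0.38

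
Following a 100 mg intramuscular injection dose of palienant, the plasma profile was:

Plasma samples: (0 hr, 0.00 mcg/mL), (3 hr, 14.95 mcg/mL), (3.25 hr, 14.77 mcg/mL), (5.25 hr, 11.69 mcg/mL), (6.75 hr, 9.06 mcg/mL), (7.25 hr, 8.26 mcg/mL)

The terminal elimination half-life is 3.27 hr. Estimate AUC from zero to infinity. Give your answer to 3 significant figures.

AUC = 111 mcg/mL·hr

Trapezoidal AUC_0→7.25:
  [0→3]: (0.00+14.95)/2 × 3 = 22.425
  [3→3.25]: (14.95+14.77)/2 × 0.25 = 3.715
  [3.25→5.25]: (14.77+11.69)/2 × 2 = 26.46
  [5.25→6.75]: (11.69+9.06)/2 × 1.5 = 15.5625
  [6.75→7.25]: (9.06+8.26)/2 × 0.5 = 4.33
  Sum = 72.4925 mcg/mL·hr
k_e = ln2 / t½ = 0.693147 / 3.27 = 0.2120 hr^-1
Extrapolated tail: C_last / k_e = 8.26 / 0.212 = 38.962
AUC_0→∞ = 72.4925 + 38.962 = 111.4545 mcg/mL·hr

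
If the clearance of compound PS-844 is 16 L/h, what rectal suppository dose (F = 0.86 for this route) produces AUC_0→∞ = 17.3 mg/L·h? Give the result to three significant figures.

Dose = CL × AUC_0→∞ / F
     = 16 × 17.3 / 0.86 = 321.86 mg

Dose = 322 mg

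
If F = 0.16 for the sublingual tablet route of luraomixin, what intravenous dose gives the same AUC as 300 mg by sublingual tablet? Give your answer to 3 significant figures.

D_iv = 48.0 mg

Systemic exposure from an extravascular dose = F × D_ev, so the equivalent IV dose is F × D_ev.
D_iv = F × D_ev = 0.16 × 300 = 48 mg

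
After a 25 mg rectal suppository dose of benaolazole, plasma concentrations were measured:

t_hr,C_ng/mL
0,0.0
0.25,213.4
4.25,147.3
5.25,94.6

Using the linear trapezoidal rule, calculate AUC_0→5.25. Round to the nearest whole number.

Trapezoidal AUC_0→5.25:
  [0→0.25]: (0.0+213.4)/2 × 0.25 = 26.675
  [0.25→4.25]: (213.4+147.3)/2 × 4 = 721.4
  [4.25→5.25]: (147.3+94.6)/2 × 1 = 120.95
  Sum = 869.025 ng/mL·hr

AUC = 869 ng/mL·hr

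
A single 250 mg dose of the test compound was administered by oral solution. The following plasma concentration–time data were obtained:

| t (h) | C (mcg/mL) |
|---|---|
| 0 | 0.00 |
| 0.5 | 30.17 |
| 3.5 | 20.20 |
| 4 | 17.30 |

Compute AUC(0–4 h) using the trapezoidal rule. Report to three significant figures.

AUC = 92.5 mcg/mL·h

Trapezoidal AUC_0→4:
  [0→0.5]: (0.00+30.17)/2 × 0.5 = 7.5425
  [0.5→3.5]: (30.17+20.20)/2 × 3 = 75.555
  [3.5→4]: (20.20+17.30)/2 × 0.5 = 9.375
  Sum = 92.4725 mcg/mL·h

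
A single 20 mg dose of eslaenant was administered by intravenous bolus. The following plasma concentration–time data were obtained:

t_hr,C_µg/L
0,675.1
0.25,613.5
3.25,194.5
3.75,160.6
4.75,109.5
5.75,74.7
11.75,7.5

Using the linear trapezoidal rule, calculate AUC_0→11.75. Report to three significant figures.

Trapezoidal AUC_0→11.75:
  [0→0.25]: (675.1+613.5)/2 × 0.25 = 161.075
  [0.25→3.25]: (613.5+194.5)/2 × 3 = 1212.0
  [3.25→3.75]: (194.5+160.6)/2 × 0.5 = 88.775
  [3.75→4.75]: (160.6+109.5)/2 × 1 = 135.05
  [4.75→5.75]: (109.5+74.7)/2 × 1 = 92.1
  [5.75→11.75]: (74.7+7.5)/2 × 6 = 246.6
  Sum = 1935.6 µg/L·hr

AUC = 1940 µg/L·hr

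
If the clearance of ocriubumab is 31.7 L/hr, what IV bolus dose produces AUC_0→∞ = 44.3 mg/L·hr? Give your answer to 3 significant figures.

Dose_iv = CL × AUC_0→∞
     = 31.7 × 44.3 = 1404.31 mg

Dose = 1400 mg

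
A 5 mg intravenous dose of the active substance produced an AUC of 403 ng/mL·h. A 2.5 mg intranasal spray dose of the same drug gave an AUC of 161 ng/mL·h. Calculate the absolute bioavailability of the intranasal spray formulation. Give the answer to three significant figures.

F = (AUC_ev / D_ev) / (AUC_iv / D_iv)
  = (161/2.5) / (403/5)
  = 64.4 / 80.6 = 0.7990

F = 0.799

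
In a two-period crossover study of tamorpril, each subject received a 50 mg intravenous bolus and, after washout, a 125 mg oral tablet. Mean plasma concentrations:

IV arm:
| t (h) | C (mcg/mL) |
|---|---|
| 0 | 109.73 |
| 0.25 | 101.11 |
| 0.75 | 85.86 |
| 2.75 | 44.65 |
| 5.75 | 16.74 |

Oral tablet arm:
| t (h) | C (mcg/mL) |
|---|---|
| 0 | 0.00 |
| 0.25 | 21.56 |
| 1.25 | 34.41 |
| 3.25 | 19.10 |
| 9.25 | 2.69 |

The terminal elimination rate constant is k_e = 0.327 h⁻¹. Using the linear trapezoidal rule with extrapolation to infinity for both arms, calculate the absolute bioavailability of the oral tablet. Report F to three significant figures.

Trapezoidal AUC_0→5.75 (IV):
  [0→0.25]: (109.73+101.11)/2 × 0.25 = 26.355
  [0.25→0.75]: (101.11+85.86)/2 × 0.5 = 46.7425
  [0.75→2.75]: (85.86+44.65)/2 × 2 = 130.51
  [2.75→5.75]: (44.65+16.74)/2 × 3 = 92.085
  Sum = 295.6925 mcg/mL·h
IV tail: 16.74/0.327 = 51.193; AUC_iv,0→∞ = 295.6925 + 51.193 = 346.8855 mcg/mL·h
Trapezoidal AUC_0→9.25 (oral tablet):
  [0→0.25]: (0.00+21.56)/2 × 0.25 = 2.695
  [0.25→1.25]: (21.56+34.41)/2 × 1 = 27.985
  [1.25→3.25]: (34.41+19.10)/2 × 2 = 53.51
  [3.25→9.25]: (19.10+2.69)/2 × 6 = 65.37
  Sum = 149.56 mcg/mL·h
oral tablet tail: 2.69/0.327 = 8.226; AUC_ev,0→∞ = 149.56 + 8.226 = 157.786 mcg/mL·h
F = (AUC_ev/D_ev)/(AUC_iv/D_iv) = (157.786/125)/(346.8855/50) = 1.262288/6.93771 = 0.1819

F = 0.182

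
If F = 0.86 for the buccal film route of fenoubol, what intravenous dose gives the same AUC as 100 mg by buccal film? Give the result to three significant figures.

D_iv = 86.0 mg

Systemic exposure from an extravascular dose = F × D_ev, so the equivalent IV dose is F × D_ev.
D_iv = F × D_ev = 0.86 × 100 = 86 mg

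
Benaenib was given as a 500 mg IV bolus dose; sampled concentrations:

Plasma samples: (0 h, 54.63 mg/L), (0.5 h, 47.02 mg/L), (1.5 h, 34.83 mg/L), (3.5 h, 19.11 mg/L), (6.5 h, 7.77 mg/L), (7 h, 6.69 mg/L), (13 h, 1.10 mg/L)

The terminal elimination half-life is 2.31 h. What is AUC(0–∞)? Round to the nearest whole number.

AUC = 191 mg/L·h

Trapezoidal AUC_0→13:
  [0→0.5]: (54.63+47.02)/2 × 0.5 = 25.4125
  [0.5→1.5]: (47.02+34.83)/2 × 1 = 40.925
  [1.5→3.5]: (34.83+19.11)/2 × 2 = 53.94
  [3.5→6.5]: (19.11+7.77)/2 × 3 = 40.32
  [6.5→7]: (7.77+6.69)/2 × 0.5 = 3.615
  [7→13]: (6.69+1.10)/2 × 6 = 23.37
  Sum = 187.5825 mg/L·h
k_e = ln2 / t½ = 0.693147 / 2.31 = 0.3001 h^-1
Extrapolated tail: C_last / k_e = 1.10 / 0.3001 = 3.665
AUC_0→∞ = 187.5825 + 3.665 = 191.2475 mg/L·h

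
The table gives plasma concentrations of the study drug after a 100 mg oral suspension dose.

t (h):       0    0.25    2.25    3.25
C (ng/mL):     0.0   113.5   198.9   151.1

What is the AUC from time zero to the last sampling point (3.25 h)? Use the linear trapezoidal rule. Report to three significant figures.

AUC = 502 ng/mL·h

Trapezoidal AUC_0→3.25:
  [0→0.25]: (0.0+113.5)/2 × 0.25 = 14.1875
  [0.25→2.25]: (113.5+198.9)/2 × 2 = 312.4
  [2.25→3.25]: (198.9+151.1)/2 × 1 = 175.0
  Sum = 501.5875 ng/mL·h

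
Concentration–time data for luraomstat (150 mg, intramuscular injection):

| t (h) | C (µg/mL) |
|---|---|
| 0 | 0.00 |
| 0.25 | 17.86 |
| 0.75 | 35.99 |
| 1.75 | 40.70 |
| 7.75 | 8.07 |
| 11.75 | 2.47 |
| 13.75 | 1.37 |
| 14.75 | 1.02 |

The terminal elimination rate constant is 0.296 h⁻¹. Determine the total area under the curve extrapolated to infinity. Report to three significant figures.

Trapezoidal AUC_0→14.75:
  [0→0.25]: (0.00+17.86)/2 × 0.25 = 2.2325
  [0.25→0.75]: (17.86+35.99)/2 × 0.5 = 13.4625
  [0.75→1.75]: (35.99+40.70)/2 × 1 = 38.345
  [1.75→7.75]: (40.70+8.07)/2 × 6 = 146.31
  [7.75→11.75]: (8.07+2.47)/2 × 4 = 21.08
  [11.75→13.75]: (2.47+1.37)/2 × 2 = 3.84
  [13.75→14.75]: (1.37+1.02)/2 × 1 = 1.195
  Sum = 226.465 µg/mL·h
Extrapolated tail: C_last / k_e = 1.02 / 0.296 = 3.446
AUC_0→∞ = 226.465 + 3.446 = 229.911 µg/mL·h

AUC = 230 µg/mL·h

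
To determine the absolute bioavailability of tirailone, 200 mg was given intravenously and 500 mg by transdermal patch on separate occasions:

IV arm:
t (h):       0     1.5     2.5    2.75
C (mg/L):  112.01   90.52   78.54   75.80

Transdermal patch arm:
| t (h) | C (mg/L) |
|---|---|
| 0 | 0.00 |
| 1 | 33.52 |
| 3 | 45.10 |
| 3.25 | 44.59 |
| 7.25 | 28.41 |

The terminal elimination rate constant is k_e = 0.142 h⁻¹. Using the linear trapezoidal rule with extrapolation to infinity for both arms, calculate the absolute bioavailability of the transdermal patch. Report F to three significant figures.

Trapezoidal AUC_0→2.75 (IV):
  [0→1.5]: (112.01+90.52)/2 × 1.5 = 151.8975
  [1.5→2.5]: (90.52+78.54)/2 × 1 = 84.53
  [2.5→2.75]: (78.54+75.80)/2 × 0.25 = 19.2925
  Sum = 255.72 mg/L·h
IV tail: 75.80/0.142 = 533.803; AUC_iv,0→∞ = 255.72 + 533.803 = 789.523 mg/L·h
Trapezoidal AUC_0→7.25 (transdermal patch):
  [0→1]: (0.00+33.52)/2 × 1 = 16.76
  [1→3]: (33.52+45.10)/2 × 2 = 78.62
  [3→3.25]: (45.10+44.59)/2 × 0.25 = 11.21125
  [3.25→7.25]: (44.59+28.41)/2 × 4 = 146.0
  Sum = 252.59125 mg/L·h
transdermal patch tail: 28.41/0.142 = 200.070; AUC_ev,0→∞ = 252.59125 + 200.070 = 452.66125 mg/L·h
F = (AUC_ev/D_ev)/(AUC_iv/D_iv) = (452.66125/500)/(789.523/200) = 0.9053225/3.947615 = 0.2293

F = 0.229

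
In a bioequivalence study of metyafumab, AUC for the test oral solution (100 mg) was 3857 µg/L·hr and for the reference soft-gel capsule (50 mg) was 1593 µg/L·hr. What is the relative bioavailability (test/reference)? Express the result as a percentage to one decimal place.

F_rel = (AUC_test/D_test) / (AUC_ref/D_ref)
      = (3857/100) / (1593/50)
      = 38.57 / 31.86 = 1.2106 = 121.06%

F_rel = 121.1%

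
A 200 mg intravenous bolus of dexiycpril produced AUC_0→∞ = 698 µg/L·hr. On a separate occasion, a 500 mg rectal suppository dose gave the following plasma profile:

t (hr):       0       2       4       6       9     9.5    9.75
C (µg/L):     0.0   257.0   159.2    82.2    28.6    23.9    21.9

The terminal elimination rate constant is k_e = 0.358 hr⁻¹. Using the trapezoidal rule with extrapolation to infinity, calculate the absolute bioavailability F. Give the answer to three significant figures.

Trapezoidal AUC_0→9.75 (rectal suppository):
  [0→2]: (0.0+257.0)/2 × 2 = 257.0
  [2→4]: (257.0+159.2)/2 × 2 = 416.2
  [4→6]: (159.2+82.2)/2 × 2 = 241.4
  [6→9]: (82.2+28.6)/2 × 3 = 166.2
  [9→9.5]: (28.6+23.9)/2 × 0.5 = 13.125
  [9.5→9.75]: (23.9+21.9)/2 × 0.25 = 5.725
  Sum = 1099.65 µg/L·hr
Tail: C_last/k_e = 21.9/0.358 = 61.173
AUC_0→∞ (rectal suppository) = 1099.65 + 61.173 = 1160.823 µg/L·hr
F = (AUC_ev/D_ev)/(AUC_iv/D_iv) = (1160.823/500)/(698/200) = 2.321646/3.49 = 0.6652

F = 0.665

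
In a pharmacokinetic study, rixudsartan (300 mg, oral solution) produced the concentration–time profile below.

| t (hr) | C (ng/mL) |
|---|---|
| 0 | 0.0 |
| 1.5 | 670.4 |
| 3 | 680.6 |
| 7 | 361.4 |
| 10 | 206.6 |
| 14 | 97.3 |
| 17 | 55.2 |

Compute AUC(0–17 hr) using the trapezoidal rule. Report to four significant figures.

AUC = 5289 ng/mL·hr

Trapezoidal AUC_0→17:
  [0→1.5]: (0.0+670.4)/2 × 1.5 = 502.8
  [1.5→3]: (670.4+680.6)/2 × 1.5 = 1013.25
  [3→7]: (680.6+361.4)/2 × 4 = 2084.0
  [7→10]: (361.4+206.6)/2 × 3 = 852.0
  [10→14]: (206.6+97.3)/2 × 4 = 607.8
  [14→17]: (97.3+55.2)/2 × 3 = 228.75
  Sum = 5288.6 ng/mL·hr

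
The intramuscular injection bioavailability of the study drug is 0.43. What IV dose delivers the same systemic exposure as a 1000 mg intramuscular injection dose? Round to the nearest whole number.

Systemic exposure from an extravascular dose = F × D_ev, so the equivalent IV dose is F × D_ev.
D_iv = F × D_ev = 0.43 × 1000 = 430 mg

D_iv = 430 mg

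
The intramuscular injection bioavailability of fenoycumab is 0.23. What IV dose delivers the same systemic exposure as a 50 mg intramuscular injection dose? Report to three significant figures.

D_iv = 11.5 mg

Systemic exposure from an extravascular dose = F × D_ev, so the equivalent IV dose is F × D_ev.
D_iv = F × D_ev = 0.23 × 50 = 11.5 mg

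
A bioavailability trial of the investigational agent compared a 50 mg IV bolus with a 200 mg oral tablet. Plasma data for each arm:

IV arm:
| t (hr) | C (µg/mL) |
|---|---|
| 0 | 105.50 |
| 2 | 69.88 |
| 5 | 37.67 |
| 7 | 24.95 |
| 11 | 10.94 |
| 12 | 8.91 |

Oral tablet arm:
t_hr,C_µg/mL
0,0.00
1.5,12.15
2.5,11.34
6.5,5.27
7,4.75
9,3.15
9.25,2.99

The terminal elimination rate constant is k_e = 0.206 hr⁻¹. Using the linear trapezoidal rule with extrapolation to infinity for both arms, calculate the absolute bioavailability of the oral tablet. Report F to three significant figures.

F = 0.0380

Trapezoidal AUC_0→12 (IV):
  [0→2]: (105.50+69.88)/2 × 2 = 175.38
  [2→5]: (69.88+37.67)/2 × 3 = 161.325
  [5→7]: (37.67+24.95)/2 × 2 = 62.62
  [7→11]: (24.95+10.94)/2 × 4 = 71.78
  [11→12]: (10.94+8.91)/2 × 1 = 9.925
  Sum = 481.03 µg/mL·hr
IV tail: 8.91/0.206 = 43.252; AUC_iv,0→∞ = 481.03 + 43.252 = 524.282 µg/mL·hr
Trapezoidal AUC_0→9.25 (oral tablet):
  [0→1.5]: (0.00+12.15)/2 × 1.5 = 9.1125
  [1.5→2.5]: (12.15+11.34)/2 × 1 = 11.745
  [2.5→6.5]: (11.34+5.27)/2 × 4 = 33.22
  [6.5→7]: (5.27+4.75)/2 × 0.5 = 2.505
  [7→9]: (4.75+3.15)/2 × 2 = 7.9
  [9→9.25]: (3.15+2.99)/2 × 0.25 = 0.7675
  Sum = 65.25 µg/mL·hr
oral tablet tail: 2.99/0.206 = 14.515; AUC_ev,0→∞ = 65.25 + 14.515 = 79.765 µg/mL·hr
F = (AUC_ev/D_ev)/(AUC_iv/D_iv) = (79.765/200)/(524.282/50) = 0.398825/10.48564 = 0.0380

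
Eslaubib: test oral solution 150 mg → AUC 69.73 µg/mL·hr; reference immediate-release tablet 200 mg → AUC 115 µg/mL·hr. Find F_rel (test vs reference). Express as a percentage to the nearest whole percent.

F_rel = (AUC_test/D_test) / (AUC_ref/D_ref)
      = (69.73/150) / (115/200)
      = 0.464867 / 0.575 = 0.8085 = 80.85%

F_rel = 81%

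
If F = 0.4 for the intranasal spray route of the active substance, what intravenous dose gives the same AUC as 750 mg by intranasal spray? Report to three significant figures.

Systemic exposure from an extravascular dose = F × D_ev, so the equivalent IV dose is F × D_ev.
D_iv = F × D_ev = 0.4 × 750 = 300 mg

D_iv = 300 mg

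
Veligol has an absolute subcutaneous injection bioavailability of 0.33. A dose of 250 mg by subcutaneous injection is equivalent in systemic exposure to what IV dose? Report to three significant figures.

D_iv = 82.5 mg

Systemic exposure from an extravascular dose = F × D_ev, so the equivalent IV dose is F × D_ev.
D_iv = F × D_ev = 0.33 × 250 = 82.5 mg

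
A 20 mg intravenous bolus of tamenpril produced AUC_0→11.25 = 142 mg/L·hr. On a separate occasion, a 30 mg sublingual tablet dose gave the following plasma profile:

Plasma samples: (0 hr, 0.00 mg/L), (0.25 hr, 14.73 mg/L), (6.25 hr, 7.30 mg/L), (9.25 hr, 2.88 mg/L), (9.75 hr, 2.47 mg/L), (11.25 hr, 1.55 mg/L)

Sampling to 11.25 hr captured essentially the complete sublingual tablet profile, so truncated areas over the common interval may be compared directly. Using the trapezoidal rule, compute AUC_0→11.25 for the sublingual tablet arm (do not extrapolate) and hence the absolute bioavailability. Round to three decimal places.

F = 0.411

Trapezoidal AUC_0→11.25 (sublingual tablet):
  [0→0.25]: (0.00+14.73)/2 × 0.25 = 1.84125
  [0.25→6.25]: (14.73+7.30)/2 × 6 = 66.09
  [6.25→9.25]: (7.30+2.88)/2 × 3 = 15.27
  [9.25→9.75]: (2.88+2.47)/2 × 0.5 = 1.3375
  [9.75→11.25]: (2.47+1.55)/2 × 1.5 = 3.015
  Sum = 87.55375 mg/L·hr
F = (AUC_ev/D_ev)/(AUC_iv/D_iv) = (87.55375/30)/(142/20) = 2.91846/7.1 = 0.4111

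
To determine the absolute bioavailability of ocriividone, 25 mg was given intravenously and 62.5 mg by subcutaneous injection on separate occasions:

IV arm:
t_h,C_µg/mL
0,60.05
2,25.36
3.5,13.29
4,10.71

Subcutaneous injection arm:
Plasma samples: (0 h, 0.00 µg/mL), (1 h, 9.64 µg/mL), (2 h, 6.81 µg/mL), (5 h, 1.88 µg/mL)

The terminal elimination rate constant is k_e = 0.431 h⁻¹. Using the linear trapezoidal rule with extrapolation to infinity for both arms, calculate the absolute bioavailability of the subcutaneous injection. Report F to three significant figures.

Trapezoidal AUC_0→4 (IV):
  [0→2]: (60.05+25.36)/2 × 2 = 85.41
  [2→3.5]: (25.36+13.29)/2 × 1.5 = 28.9875
  [3.5→4]: (13.29+10.71)/2 × 0.5 = 6.0
  Sum = 120.3975 µg/mL·h
IV tail: 10.71/0.431 = 24.849; AUC_iv,0→∞ = 120.3975 + 24.849 = 145.2465 µg/mL·h
Trapezoidal AUC_0→5 (subcutaneous injection):
  [0→1]: (0.00+9.64)/2 × 1 = 4.82
  [1→2]: (9.64+6.81)/2 × 1 = 8.225
  [2→5]: (6.81+1.88)/2 × 3 = 13.035
  Sum = 26.08 µg/mL·h
subcutaneous injection tail: 1.88/0.431 = 4.362; AUC_ev,0→∞ = 26.08 + 4.362 = 30.442 µg/mL·h
F = (AUC_ev/D_ev)/(AUC_iv/D_iv) = (30.442/62.5)/(145.2465/25) = 0.487072/5.80986 = 0.0838

F = 0.0838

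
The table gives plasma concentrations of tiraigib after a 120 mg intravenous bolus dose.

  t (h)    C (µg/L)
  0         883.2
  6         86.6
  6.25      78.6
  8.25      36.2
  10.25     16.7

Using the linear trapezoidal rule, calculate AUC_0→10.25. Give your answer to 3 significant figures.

Trapezoidal AUC_0→10.25:
  [0→6]: (883.2+86.6)/2 × 6 = 2909.4
  [6→6.25]: (86.6+78.6)/2 × 0.25 = 20.65
  [6.25→8.25]: (78.6+36.2)/2 × 2 = 114.8
  [8.25→10.25]: (36.2+16.7)/2 × 2 = 52.9
  Sum = 3097.75 µg/L·h

AUC = 3100 µg/L·h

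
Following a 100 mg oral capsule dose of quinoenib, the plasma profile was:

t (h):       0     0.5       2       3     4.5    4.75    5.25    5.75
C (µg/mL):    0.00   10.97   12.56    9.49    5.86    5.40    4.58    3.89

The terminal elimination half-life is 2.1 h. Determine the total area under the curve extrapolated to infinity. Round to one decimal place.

Trapezoidal AUC_0→5.75:
  [0→0.5]: (0.00+10.97)/2 × 0.5 = 2.7425
  [0.5→2]: (10.97+12.56)/2 × 1.5 = 17.6475
  [2→3]: (12.56+9.49)/2 × 1 = 11.025
  [3→4.5]: (9.49+5.86)/2 × 1.5 = 11.5125
  [4.5→4.75]: (5.86+5.40)/2 × 0.25 = 1.4075
  [4.75→5.25]: (5.40+4.58)/2 × 0.5 = 2.495
  [5.25→5.75]: (4.58+3.89)/2 × 0.5 = 2.1175
  Sum = 48.9475 µg/mL·h
k_e = ln2 / t½ = 0.693147 / 2.1 = 0.3301 h^-1
Extrapolated tail: C_last / k_e = 3.89 / 0.3301 = 11.784
AUC_0→∞ = 48.9475 + 11.784 = 60.7315 µg/mL·h

AUC = 60.7 µg/mL·h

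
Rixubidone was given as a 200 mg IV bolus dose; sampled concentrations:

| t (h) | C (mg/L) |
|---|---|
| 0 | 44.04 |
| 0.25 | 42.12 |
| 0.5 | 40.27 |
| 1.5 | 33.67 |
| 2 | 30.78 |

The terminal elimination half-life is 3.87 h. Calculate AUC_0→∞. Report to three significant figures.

AUC = 246 mg/L·h

Trapezoidal AUC_0→2:
  [0→0.25]: (44.04+42.12)/2 × 0.25 = 10.77
  [0.25→0.5]: (42.12+40.27)/2 × 0.25 = 10.29875
  [0.5→1.5]: (40.27+33.67)/2 × 1 = 36.97
  [1.5→2]: (33.67+30.78)/2 × 0.5 = 16.1125
  Sum = 74.15125 mg/L·h
k_e = ln2 / t½ = 0.693147 / 3.87 = 0.1791 h^-1
Extrapolated tail: C_last / k_e = 30.78 / 0.1791 = 171.859
AUC_0→∞ = 74.15125 + 171.859 = 246.01025 mg/L·h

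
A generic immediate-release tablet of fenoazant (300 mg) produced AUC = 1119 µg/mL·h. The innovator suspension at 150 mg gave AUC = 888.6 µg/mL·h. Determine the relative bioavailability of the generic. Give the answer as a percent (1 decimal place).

F_rel = (AUC_test/D_test) / (AUC_ref/D_ref)
      = (1119/300) / (888.6/150)
      = 3.73 / 5.924 = 0.6296 = 62.96%

F_rel = 63.0%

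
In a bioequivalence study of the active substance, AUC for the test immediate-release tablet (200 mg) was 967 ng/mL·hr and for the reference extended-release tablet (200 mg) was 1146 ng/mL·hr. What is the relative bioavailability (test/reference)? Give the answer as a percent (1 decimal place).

F_rel = (AUC_test/D_test) / (AUC_ref/D_ref)
      = (967/200) / (1146/200)
      = 4.835 / 5.73 = 0.8438 = 84.38%

F_rel = 84.4%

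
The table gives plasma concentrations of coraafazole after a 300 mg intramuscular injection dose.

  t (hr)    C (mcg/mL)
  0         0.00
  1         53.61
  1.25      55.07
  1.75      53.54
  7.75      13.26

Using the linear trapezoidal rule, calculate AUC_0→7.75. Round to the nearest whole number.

AUC = 268 mcg/mL·hr

Trapezoidal AUC_0→7.75:
  [0→1]: (0.00+53.61)/2 × 1 = 26.805
  [1→1.25]: (53.61+55.07)/2 × 0.25 = 13.585
  [1.25→1.75]: (55.07+53.54)/2 × 0.5 = 27.1525
  [1.75→7.75]: (53.54+13.26)/2 × 6 = 200.4
  Sum = 267.9425 mcg/mL·hr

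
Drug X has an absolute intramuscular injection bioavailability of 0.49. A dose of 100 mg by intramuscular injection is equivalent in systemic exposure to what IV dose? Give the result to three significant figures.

Systemic exposure from an extravascular dose = F × D_ev, so the equivalent IV dose is F × D_ev.
D_iv = F × D_ev = 0.49 × 100 = 49 mg

D_iv = 49.0 mg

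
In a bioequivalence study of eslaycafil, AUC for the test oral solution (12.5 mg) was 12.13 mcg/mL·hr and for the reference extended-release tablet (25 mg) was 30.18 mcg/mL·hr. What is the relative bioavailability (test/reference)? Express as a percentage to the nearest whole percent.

F_rel = (AUC_test/D_test) / (AUC_ref/D_ref)
      = (12.13/12.5) / (30.18/25)
      = 0.9704 / 1.2072 = 0.8038 = 80.38%

F_rel = 80%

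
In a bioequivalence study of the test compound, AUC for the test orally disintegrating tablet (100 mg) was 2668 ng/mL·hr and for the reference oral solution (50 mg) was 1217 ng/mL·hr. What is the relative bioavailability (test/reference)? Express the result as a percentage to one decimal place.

F_rel = 109.6%

F_rel = (AUC_test/D_test) / (AUC_ref/D_ref)
      = (2668/100) / (1217/50)
      = 26.68 / 24.34 = 1.0961 = 109.61%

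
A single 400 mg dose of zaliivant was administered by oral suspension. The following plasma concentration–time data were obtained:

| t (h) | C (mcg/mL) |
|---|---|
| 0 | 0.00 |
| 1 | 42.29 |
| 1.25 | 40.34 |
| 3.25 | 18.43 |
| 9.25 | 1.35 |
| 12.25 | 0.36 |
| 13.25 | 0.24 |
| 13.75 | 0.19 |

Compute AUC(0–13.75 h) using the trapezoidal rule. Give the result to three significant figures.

Trapezoidal AUC_0→13.75:
  [0→1]: (0.00+42.29)/2 × 1 = 21.145
  [1→1.25]: (42.29+40.34)/2 × 0.25 = 10.32875
  [1.25→3.25]: (40.34+18.43)/2 × 2 = 58.77
  [3.25→9.25]: (18.43+1.35)/2 × 6 = 59.34
  [9.25→12.25]: (1.35+0.36)/2 × 3 = 2.565
  [12.25→13.25]: (0.36+0.24)/2 × 1 = 0.3
  [13.25→13.75]: (0.24+0.19)/2 × 0.5 = 0.1075
  Sum = 152.55625 mcg/mL·h

AUC = 153 mcg/mL·h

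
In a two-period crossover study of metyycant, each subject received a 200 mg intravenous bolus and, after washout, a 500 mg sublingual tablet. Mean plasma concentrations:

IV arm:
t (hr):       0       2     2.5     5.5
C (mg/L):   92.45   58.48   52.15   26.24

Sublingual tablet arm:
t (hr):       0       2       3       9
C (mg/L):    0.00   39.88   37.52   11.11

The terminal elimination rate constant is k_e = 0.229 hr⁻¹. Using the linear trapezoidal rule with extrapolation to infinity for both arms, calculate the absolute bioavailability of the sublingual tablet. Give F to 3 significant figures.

F = 0.266

Trapezoidal AUC_0→5.5 (IV):
  [0→2]: (92.45+58.48)/2 × 2 = 150.93
  [2→2.5]: (58.48+52.15)/2 × 0.5 = 27.6575
  [2.5→5.5]: (52.15+26.24)/2 × 3 = 117.585
  Sum = 296.1725 mg/L·hr
IV tail: 26.24/0.229 = 114.585; AUC_iv,0→∞ = 296.1725 + 114.585 = 410.7575 mg/L·hr
Trapezoidal AUC_0→9 (sublingual tablet):
  [0→2]: (0.00+39.88)/2 × 2 = 39.88
  [2→3]: (39.88+37.52)/2 × 1 = 38.7
  [3→9]: (37.52+11.11)/2 × 6 = 145.89
  Sum = 224.47 mg/L·hr
sublingual tablet tail: 11.11/0.229 = 48.515; AUC_ev,0→∞ = 224.47 + 48.515 = 272.985 mg/L·hr
F = (AUC_ev/D_ev)/(AUC_iv/D_iv) = (272.985/500)/(410.7575/200) = 0.54597/2.0537875 = 0.2658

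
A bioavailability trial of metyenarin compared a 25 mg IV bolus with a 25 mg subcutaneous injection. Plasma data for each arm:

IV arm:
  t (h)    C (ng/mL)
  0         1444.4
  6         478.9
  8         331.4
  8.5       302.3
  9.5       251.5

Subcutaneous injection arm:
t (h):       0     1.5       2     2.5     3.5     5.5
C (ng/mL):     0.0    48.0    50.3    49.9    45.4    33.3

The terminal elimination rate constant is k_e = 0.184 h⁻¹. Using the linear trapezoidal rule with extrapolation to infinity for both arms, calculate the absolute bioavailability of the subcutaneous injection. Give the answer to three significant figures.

Trapezoidal AUC_0→9.5 (IV):
  [0→6]: (1444.4+478.9)/2 × 6 = 5769.9
  [6→8]: (478.9+331.4)/2 × 2 = 810.3
  [8→8.5]: (331.4+302.3)/2 × 0.5 = 158.425
  [8.5→9.5]: (302.3+251.5)/2 × 1 = 276.9
  Sum = 7015.525 ng/mL·h
IV tail: 251.5/0.184 = 1366.848; AUC_iv,0→∞ = 7015.525 + 1366.848 = 8382.373 ng/mL·h
Trapezoidal AUC_0→5.5 (subcutaneous injection):
  [0→1.5]: (0.0+48.0)/2 × 1.5 = 36.0
  [1.5→2]: (48.0+50.3)/2 × 0.5 = 24.575
  [2→2.5]: (50.3+49.9)/2 × 0.5 = 25.05
  [2.5→3.5]: (49.9+45.4)/2 × 1 = 47.65
  [3.5→5.5]: (45.4+33.3)/2 × 2 = 78.7
  Sum = 211.975 ng/mL·h
subcutaneous injection tail: 33.3/0.184 = 180.978; AUC_ev,0→∞ = 211.975 + 180.978 = 392.953 ng/mL·h
F = (AUC_ev/D_ev)/(AUC_iv/D_iv) = (392.953/25)/(8382.373/25) = 15.71812/335.29492 = 0.0469

F = 0.0469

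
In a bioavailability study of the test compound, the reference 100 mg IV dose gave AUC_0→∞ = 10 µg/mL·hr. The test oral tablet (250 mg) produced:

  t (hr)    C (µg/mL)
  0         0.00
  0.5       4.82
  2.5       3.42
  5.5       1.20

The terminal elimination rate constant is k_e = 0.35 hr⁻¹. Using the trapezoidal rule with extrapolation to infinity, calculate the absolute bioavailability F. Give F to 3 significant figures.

F = 0.792

Trapezoidal AUC_0→5.5 (oral tablet):
  [0→0.5]: (0.00+4.82)/2 × 0.5 = 1.205
  [0.5→2.5]: (4.82+3.42)/2 × 2 = 8.24
  [2.5→5.5]: (3.42+1.20)/2 × 3 = 6.93
  Sum = 16.375 µg/mL·hr
Tail: C_last/k_e = 1.20/0.35 = 3.429
AUC_0→∞ (oral tablet) = 16.375 + 3.429 = 19.804 µg/mL·hr
F = (AUC_ev/D_ev)/(AUC_iv/D_iv) = (19.804/250)/(10/100) = 0.079216/0.1 = 0.7922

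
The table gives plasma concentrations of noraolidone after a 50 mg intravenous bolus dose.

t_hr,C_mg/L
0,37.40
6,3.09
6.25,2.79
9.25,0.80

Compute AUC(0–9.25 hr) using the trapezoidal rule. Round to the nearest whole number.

AUC = 128 mg/L·hr

Trapezoidal AUC_0→9.25:
  [0→6]: (37.40+3.09)/2 × 6 = 121.47
  [6→6.25]: (3.09+2.79)/2 × 0.25 = 0.735
  [6.25→9.25]: (2.79+0.80)/2 × 3 = 5.385
  Sum = 127.59 mg/L·hr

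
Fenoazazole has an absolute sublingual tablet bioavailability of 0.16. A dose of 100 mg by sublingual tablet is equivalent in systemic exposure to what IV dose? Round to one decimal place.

D_iv = 16.0 mg

Systemic exposure from an extravascular dose = F × D_ev, so the equivalent IV dose is F × D_ev.
D_iv = F × D_ev = 0.16 × 100 = 16 mg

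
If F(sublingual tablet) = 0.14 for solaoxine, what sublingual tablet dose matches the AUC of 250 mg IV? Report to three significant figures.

For equal systemic exposure: F × D_ev = D_iv
D_ev = D_iv / F = 250 / 0.14 = 1785.71 mg

D_sublingual = 1790 mg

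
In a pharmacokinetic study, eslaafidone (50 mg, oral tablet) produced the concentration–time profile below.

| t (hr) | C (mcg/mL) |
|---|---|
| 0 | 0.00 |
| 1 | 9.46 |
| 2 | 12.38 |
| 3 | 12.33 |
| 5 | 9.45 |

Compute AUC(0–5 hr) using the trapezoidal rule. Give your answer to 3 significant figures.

Trapezoidal AUC_0→5:
  [0→1]: (0.00+9.46)/2 × 1 = 4.73
  [1→2]: (9.46+12.38)/2 × 1 = 10.92
  [2→3]: (12.38+12.33)/2 × 1 = 12.355
  [3→5]: (12.33+9.45)/2 × 2 = 21.78
  Sum = 49.785 mcg/mL·hr

AUC = 49.8 mcg/mL·hr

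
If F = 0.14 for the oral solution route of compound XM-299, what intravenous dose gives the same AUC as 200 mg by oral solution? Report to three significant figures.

Systemic exposure from an extravascular dose = F × D_ev, so the equivalent IV dose is F × D_ev.
D_iv = F × D_ev = 0.14 × 200 = 28 mg

D_iv = 28.0 mg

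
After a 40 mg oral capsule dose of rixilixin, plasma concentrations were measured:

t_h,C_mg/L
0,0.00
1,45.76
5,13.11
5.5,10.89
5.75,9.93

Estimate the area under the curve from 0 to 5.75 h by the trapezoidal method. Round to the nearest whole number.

Trapezoidal AUC_0→5.75:
  [0→1]: (0.00+45.76)/2 × 1 = 22.88
  [1→5]: (45.76+13.11)/2 × 4 = 117.74
  [5→5.5]: (13.11+10.89)/2 × 0.5 = 6.0
  [5.5→5.75]: (10.89+9.93)/2 × 0.25 = 2.6025
  Sum = 149.2225 mg/L·h

AUC = 149 mg/L·h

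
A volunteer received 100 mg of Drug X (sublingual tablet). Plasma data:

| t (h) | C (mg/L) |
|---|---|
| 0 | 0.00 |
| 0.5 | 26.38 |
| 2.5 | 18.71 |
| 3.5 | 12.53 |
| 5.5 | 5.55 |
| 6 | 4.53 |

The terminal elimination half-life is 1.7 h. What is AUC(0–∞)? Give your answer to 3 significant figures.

Trapezoidal AUC_0→6:
  [0→0.5]: (0.00+26.38)/2 × 0.5 = 6.595
  [0.5→2.5]: (26.38+18.71)/2 × 2 = 45.09
  [2.5→3.5]: (18.71+12.53)/2 × 1 = 15.62
  [3.5→5.5]: (12.53+5.55)/2 × 2 = 18.08
  [5.5→6]: (5.55+4.53)/2 × 0.5 = 2.52
  Sum = 87.905 mg/L·h
k_e = ln2 / t½ = 0.693147 / 1.7 = 0.4077 h^-1
Extrapolated tail: C_last / k_e = 4.53 / 0.4077 = 11.111
AUC_0→∞ = 87.905 + 11.111 = 99.016 mg/L·h

AUC = 99.0 mg/L·h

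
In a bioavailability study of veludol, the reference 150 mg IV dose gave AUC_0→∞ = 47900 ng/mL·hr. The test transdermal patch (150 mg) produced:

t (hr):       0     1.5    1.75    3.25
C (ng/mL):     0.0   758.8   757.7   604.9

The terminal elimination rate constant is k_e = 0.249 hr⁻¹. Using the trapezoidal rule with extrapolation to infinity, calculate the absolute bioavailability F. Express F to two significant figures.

Trapezoidal AUC_0→3.25 (transdermal patch):
  [0→1.5]: (0.0+758.8)/2 × 1.5 = 569.1
  [1.5→1.75]: (758.8+757.7)/2 × 0.25 = 189.5625
  [1.75→3.25]: (757.7+604.9)/2 × 1.5 = 1021.95
  Sum = 1780.6125 ng/mL·hr
Tail: C_last/k_e = 604.9/0.249 = 2429.317
AUC_0→∞ (transdermal patch) = 1780.6125 + 2429.317 = 4209.9295 ng/mL·hr
F = (AUC_ev/D_ev)/(AUC_iv/D_iv) = (4209.9295/150)/(47900/150) = 28.0662/319.333 = 0.0879

F = 0.088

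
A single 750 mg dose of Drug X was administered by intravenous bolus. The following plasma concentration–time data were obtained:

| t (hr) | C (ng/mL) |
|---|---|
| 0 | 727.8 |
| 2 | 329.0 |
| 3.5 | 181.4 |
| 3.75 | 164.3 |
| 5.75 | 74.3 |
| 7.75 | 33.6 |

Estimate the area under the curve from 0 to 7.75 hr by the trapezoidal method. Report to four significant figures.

AUC = 1829 ng/mL·hr

Trapezoidal AUC_0→7.75:
  [0→2]: (727.8+329.0)/2 × 2 = 1056.8
  [2→3.5]: (329.0+181.4)/2 × 1.5 = 382.8
  [3.5→3.75]: (181.4+164.3)/2 × 0.25 = 43.2125
  [3.75→5.75]: (164.3+74.3)/2 × 2 = 238.6
  [5.75→7.75]: (74.3+33.6)/2 × 2 = 107.9
  Sum = 1829.3125 ng/mL·hr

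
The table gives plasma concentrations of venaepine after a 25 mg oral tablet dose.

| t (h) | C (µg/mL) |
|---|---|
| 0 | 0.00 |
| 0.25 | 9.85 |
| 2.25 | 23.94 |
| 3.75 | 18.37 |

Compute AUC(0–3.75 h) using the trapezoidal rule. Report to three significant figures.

AUC = 66.8 µg/mL·h

Trapezoidal AUC_0→3.75:
  [0→0.25]: (0.00+9.85)/2 × 0.25 = 1.23125
  [0.25→2.25]: (9.85+23.94)/2 × 2 = 33.79
  [2.25→3.75]: (23.94+18.37)/2 × 1.5 = 31.7325
  Sum = 66.75375 µg/mL·h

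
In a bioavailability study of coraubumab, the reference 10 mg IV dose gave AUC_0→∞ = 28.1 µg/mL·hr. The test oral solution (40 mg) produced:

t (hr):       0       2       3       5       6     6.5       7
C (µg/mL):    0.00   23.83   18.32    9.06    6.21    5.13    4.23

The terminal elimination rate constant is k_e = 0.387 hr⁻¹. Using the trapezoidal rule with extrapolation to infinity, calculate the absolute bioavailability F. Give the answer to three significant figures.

Trapezoidal AUC_0→7 (oral solution):
  [0→2]: (0.00+23.83)/2 × 2 = 23.83
  [2→3]: (23.83+18.32)/2 × 1 = 21.075
  [3→5]: (18.32+9.06)/2 × 2 = 27.38
  [5→6]: (9.06+6.21)/2 × 1 = 7.635
  [6→6.5]: (6.21+5.13)/2 × 0.5 = 2.835
  [6.5→7]: (5.13+4.23)/2 × 0.5 = 2.34
  Sum = 85.095 µg/mL·hr
Tail: C_last/k_e = 4.23/0.387 = 10.930
AUC_0→∞ (oral solution) = 85.095 + 10.930 = 96.025 µg/mL·hr
F = (AUC_ev/D_ev)/(AUC_iv/D_iv) = (96.025/40)/(28.1/10) = 2.400625/2.81 = 0.8543

F = 0.854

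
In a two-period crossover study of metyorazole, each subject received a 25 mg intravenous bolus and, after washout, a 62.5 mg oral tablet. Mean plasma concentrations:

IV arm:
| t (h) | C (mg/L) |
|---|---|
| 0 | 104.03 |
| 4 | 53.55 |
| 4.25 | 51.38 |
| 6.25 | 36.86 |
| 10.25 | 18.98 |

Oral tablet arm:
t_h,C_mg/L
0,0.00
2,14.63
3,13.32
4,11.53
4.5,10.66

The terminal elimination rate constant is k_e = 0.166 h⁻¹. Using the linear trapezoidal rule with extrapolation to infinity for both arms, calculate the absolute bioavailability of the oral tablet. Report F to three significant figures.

F = 0.0690

Trapezoidal AUC_0→10.25 (IV):
  [0→4]: (104.03+53.55)/2 × 4 = 315.16
  [4→4.25]: (53.55+51.38)/2 × 0.25 = 13.11625
  [4.25→6.25]: (51.38+36.86)/2 × 2 = 88.24
  [6.25→10.25]: (36.86+18.98)/2 × 4 = 111.68
  Sum = 528.19625 mg/L·h
IV tail: 18.98/0.166 = 114.337; AUC_iv,0→∞ = 528.19625 + 114.337 = 642.53325 mg/L·h
Trapezoidal AUC_0→4.5 (oral tablet):
  [0→2]: (0.00+14.63)/2 × 2 = 14.63
  [2→3]: (14.63+13.32)/2 × 1 = 13.975
  [3→4]: (13.32+11.53)/2 × 1 = 12.425
  [4→4.5]: (11.53+10.66)/2 × 0.5 = 5.5475
  Sum = 46.5775 mg/L·h
oral tablet tail: 10.66/0.166 = 64.217; AUC_ev,0→∞ = 46.5775 + 64.217 = 110.7945 mg/L·h
F = (AUC_ev/D_ev)/(AUC_iv/D_iv) = (110.7945/62.5)/(642.53325/25) = 1.772712/25.70133 = 0.0690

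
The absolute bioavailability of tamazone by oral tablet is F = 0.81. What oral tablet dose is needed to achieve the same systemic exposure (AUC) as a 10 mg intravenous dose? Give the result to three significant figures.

D_oral = 12.3 mg

For equal systemic exposure: F × D_ev = D_iv
D_ev = D_iv / F = 10 / 0.81 = 12.3457 mg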